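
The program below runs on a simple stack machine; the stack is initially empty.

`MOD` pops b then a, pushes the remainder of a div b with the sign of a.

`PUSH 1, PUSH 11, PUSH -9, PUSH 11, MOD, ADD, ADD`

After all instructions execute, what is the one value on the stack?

3

PUSH 1  → [1]
PUSH 11 → [1, 11]
PUSH -9 → [1, 11, -9]
PUSH 11 → [1, 11, -9, 11]
MOD     → [1, 11, -9]
ADD     → [1, 2]
ADD     → [3]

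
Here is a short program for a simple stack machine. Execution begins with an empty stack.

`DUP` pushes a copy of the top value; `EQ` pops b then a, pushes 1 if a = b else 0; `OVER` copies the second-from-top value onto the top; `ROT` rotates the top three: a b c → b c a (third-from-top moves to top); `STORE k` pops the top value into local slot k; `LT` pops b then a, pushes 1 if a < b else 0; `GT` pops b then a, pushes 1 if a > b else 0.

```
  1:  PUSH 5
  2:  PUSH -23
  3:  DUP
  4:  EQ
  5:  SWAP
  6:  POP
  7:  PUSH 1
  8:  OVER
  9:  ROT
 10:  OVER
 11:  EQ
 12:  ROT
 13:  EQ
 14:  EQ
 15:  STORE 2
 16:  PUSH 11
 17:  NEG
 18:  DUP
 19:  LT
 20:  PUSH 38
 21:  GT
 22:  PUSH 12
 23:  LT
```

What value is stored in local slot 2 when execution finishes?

1

PUSH 5   : 5
PUSH -23 : 5 -23
DUP      : 5 -23 -23
EQ       : 5 1
SWAP     : 1 5
POP      : 1
PUSH 1   : 1 1
OVER     : 1 1 1
ROT      : 1 1 1
OVER     : 1 1 1 1
EQ       : 1 1 1
ROT      : 1 1 1
EQ       : 1 1
EQ       : 1
STORE 2  : (empty)
PUSH 11  : 11
NEG      : -11
DUP      : -11 -11
LT       : 0
PUSH 38  : 0 38
GT       : 0
PUSH 12  : 0 12
LT       : 1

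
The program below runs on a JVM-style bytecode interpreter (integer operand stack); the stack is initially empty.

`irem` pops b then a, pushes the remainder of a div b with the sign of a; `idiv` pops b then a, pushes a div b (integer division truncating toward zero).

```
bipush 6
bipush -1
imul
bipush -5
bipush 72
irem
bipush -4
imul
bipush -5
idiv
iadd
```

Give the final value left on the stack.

bipush 6  -> 6
bipush -1 -> 6 -1
imul      -> -6
bipush -5 -> -6 -5
bipush 72 -> -6 -5 72
irem      -> -6 -5
bipush -4 -> -6 -5 -4
imul      -> -6 20
bipush -5 -> -6 20 -5
idiv      -> -6 -4
iadd      -> -10

-10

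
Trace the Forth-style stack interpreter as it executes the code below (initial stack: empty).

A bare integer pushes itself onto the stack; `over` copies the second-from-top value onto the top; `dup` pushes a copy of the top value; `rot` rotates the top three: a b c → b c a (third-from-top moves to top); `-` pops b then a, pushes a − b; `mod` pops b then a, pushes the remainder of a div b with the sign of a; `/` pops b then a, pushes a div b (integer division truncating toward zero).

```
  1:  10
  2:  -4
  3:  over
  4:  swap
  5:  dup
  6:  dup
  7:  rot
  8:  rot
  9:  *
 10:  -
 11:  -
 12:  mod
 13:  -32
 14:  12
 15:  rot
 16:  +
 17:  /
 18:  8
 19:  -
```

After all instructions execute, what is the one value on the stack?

10    10
-4    10 -4
over  10 -4 10
swap  10 10 -4
dup   10 10 -4 -4
dup   10 10 -4 -4 -4
rot   10 10 -4 -4 -4
rot   10 10 -4 -4 -4
*     10 10 -4 16
-     10 10 -20
-     10 30
mod   10
-32   10 -32
12    10 -32 12
rot   -32 12 10
+     -32 22
/     -1
8     -1 8
-     -9

-9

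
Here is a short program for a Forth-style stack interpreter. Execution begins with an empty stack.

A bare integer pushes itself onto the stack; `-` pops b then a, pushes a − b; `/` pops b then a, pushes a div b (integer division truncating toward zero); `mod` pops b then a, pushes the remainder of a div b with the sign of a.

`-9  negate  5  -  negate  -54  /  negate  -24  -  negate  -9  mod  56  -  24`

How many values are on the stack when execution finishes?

-9     -> [-9]
negate -> [9]
5      -> [9, 5]
-      -> [4]
negate -> [-4]
-54    -> [-4, -54]
/      -> [0]
negate -> [0]
-24    -> [0, -24]
-      -> [24]
negate -> [-24]
-9     -> [-24, -9]
mod    -> [-6]
56     -> [-6, 56]
-      -> [-62]
24     -> [-62, 24]

2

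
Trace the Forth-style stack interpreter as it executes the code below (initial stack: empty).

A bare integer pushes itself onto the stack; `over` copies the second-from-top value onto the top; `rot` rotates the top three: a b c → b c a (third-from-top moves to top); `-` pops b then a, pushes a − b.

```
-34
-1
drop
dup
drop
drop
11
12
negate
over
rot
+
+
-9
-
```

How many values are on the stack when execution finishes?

-34    -> -34
-1     -> -34 -1
drop   -> -34
dup    -> -34 -34
drop   -> -34
drop   -> (empty)
11     -> 11
12     -> 11 12
negate -> 11 -12
over   -> 11 -12 11
rot    -> -12 11 11
+      -> -12 22
+      -> 10
-9     -> 10 -9
-      -> 19

1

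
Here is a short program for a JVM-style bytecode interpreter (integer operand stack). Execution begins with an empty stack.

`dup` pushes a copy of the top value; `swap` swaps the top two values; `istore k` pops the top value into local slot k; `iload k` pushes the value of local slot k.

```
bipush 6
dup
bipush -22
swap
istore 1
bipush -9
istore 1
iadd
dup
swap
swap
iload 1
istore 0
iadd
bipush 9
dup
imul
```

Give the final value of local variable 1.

bipush 6    [6]
dup         [6, 6]
bipush -22  [6, 6, -22]
swap        [6, -22, 6]
istore 1    [6, -22]
bipush -9   [6, -22, -9]
istore 1    [6, -22]
iadd        [-16]
dup         [-16, -16]
swap        [-16, -16]
swap        [-16, -16]
iload 1     [-16, -16, -9]
istore 0    [-16, -16]
iadd        [-32]
bipush 9    [-32, 9]
dup         [-32, 9, 9]
imul        [-32, 81]

-9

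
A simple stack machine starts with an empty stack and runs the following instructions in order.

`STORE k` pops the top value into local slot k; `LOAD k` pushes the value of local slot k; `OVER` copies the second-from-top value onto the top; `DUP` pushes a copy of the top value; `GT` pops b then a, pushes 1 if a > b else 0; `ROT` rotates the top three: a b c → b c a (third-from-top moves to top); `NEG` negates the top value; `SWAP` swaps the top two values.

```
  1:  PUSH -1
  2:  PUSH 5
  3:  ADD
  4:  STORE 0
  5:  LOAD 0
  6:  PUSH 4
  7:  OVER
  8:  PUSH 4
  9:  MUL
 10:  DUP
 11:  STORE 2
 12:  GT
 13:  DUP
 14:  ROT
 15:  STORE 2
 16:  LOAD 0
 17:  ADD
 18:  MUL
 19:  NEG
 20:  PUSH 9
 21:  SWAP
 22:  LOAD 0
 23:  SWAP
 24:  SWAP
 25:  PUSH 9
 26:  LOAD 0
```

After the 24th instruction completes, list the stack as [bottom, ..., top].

[9, 0, 4]

PUSH -1 → -1
PUSH 5  → -1 5
ADD     → 4
STORE 0 → (empty)
LOAD 0  → 4
PUSH 4  → 4 4
OVER    → 4 4 4
PUSH 4  → 4 4 4 4
MUL     → 4 4 16
DUP     → 4 4 16 16
STORE 2 → 4 4 16
GT      → 4 0
DUP     → 4 0 0
ROT     → 0 0 4
STORE 2 → 0 0
LOAD 0  → 0 0 4
ADD     → 0 4
MUL     → 0
NEG     → 0
PUSH 9  → 0 9
SWAP    → 9 0
LOAD 0  → 9 0 4
SWAP    → 9 4 0
SWAP    → 9 0 4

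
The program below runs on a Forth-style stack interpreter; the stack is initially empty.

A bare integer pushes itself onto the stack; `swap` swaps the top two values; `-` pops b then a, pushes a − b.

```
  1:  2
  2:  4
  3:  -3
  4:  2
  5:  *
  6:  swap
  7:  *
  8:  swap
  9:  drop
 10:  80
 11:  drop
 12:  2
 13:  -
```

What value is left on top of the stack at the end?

2    -> [2]
4    -> [2, 4]
-3   -> [2, 4, -3]
2    -> [2, 4, -3, 2]
*    -> [2, 4, -6]
swap -> [2, -6, 4]
*    -> [2, -24]
swap -> [-24, 2]
drop -> [-24]
80   -> [-24, 80]
drop -> [-24]
2    -> [-24, 2]
-    -> [-26]

-26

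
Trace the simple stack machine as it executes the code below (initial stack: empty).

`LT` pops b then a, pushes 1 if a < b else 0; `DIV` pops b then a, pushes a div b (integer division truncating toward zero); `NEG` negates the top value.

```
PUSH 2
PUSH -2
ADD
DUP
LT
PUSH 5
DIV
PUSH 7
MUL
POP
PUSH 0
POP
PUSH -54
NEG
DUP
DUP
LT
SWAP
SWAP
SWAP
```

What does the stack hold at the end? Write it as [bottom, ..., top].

[0, 54]

PUSH 2   → [2]
PUSH -2  → [2, -2]
ADD      → [0]
DUP      → [0, 0]
LT       → [0]
PUSH 5   → [0, 5]
DIV      → [0]
PUSH 7   → [0, 7]
MUL      → [0]
POP      → []
PUSH 0   → [0]
POP      → []
PUSH -54 → [-54]
NEG      → [54]
DUP      → [54, 54]
DUP      → [54, 54, 54]
LT       → [54, 0]
SWAP     → [0, 54]
SWAP     → [54, 0]
SWAP     → [0, 54]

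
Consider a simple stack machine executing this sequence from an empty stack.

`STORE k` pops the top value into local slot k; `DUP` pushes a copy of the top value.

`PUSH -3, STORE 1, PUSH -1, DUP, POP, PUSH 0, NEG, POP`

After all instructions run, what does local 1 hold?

-3

PUSH -3 -> -3
STORE 1 -> (empty)
PUSH -1 -> -1
DUP     -> -1 -1
POP     -> -1
PUSH 0  -> -1 0
NEG     -> -1 0
POP     -> -1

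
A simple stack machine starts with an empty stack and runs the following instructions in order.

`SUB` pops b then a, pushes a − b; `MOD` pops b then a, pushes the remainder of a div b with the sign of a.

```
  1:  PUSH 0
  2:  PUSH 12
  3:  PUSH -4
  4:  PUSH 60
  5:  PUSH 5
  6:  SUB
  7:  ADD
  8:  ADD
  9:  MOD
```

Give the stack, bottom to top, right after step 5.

PUSH 0  -> 0
PUSH 12 -> 0 12
PUSH -4 -> 0 12 -4
PUSH 60 -> 0 12 -4 60
PUSH 5  -> 0 12 -4 60 5

[0, 12, -4, 60, 5]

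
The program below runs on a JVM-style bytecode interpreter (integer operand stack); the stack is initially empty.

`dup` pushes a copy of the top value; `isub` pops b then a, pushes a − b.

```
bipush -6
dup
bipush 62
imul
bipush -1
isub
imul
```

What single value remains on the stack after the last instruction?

2226

bipush -6 → [-6]
dup       → [-6, -6]
bipush 62 → [-6, -6, 62]
imul      → [-6, -372]
bipush -1 → [-6, -372, -1]
isub      → [-6, -371]
imul      → [2226]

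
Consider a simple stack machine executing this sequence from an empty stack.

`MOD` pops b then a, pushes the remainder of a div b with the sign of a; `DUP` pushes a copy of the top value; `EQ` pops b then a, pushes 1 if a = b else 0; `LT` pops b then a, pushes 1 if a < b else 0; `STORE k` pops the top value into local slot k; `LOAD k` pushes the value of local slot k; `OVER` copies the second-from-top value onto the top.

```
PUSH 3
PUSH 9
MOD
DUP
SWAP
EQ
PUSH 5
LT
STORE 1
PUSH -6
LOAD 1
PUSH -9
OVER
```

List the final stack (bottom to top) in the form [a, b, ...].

[-6, 1, -9, 1]

PUSH 3  -> [3]
PUSH 9  -> [3, 9]
MOD     -> [3]
DUP     -> [3, 3]
SWAP    -> [3, 3]
EQ      -> [1]
PUSH 5  -> [1, 5]
LT      -> [1]
STORE 1 -> []
PUSH -6 -> [-6]
LOAD 1  -> [-6, 1]
PUSH -9 -> [-6, 1, -9]
OVER    -> [-6, 1, -9, 1]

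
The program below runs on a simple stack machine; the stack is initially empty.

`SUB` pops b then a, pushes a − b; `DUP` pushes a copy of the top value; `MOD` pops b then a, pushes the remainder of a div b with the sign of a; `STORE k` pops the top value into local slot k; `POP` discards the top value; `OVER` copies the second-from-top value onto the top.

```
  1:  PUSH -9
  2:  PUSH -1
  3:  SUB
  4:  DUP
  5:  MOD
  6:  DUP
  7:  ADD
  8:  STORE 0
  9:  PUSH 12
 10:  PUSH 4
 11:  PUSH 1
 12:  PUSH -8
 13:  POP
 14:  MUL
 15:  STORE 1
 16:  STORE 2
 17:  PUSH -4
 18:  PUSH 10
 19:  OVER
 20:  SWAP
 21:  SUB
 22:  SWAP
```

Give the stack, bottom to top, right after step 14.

[12, 4]

PUSH -9  [-9]
PUSH -1  [-9, -1]
SUB      [-8]
DUP      [-8, -8]
MOD      [0]
DUP      [0, 0]
ADD      [0]
STORE 0  []
PUSH 12  [12]
PUSH 4   [12, 4]
PUSH 1   [12, 4, 1]
PUSH -8  [12, 4, 1, -8]
POP      [12, 4, 1]
MUL      [12, 4]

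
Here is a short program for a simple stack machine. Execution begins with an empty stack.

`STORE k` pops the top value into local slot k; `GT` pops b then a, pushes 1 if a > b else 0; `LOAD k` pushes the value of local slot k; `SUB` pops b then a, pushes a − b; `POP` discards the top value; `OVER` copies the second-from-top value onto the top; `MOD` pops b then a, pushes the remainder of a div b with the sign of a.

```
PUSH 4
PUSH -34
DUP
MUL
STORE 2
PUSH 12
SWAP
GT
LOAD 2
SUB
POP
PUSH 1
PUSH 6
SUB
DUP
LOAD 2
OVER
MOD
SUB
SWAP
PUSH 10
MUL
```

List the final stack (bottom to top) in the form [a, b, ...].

[-6, -50]

PUSH 4   -> 4
PUSH -34 -> 4 -34
DUP      -> 4 -34 -34
MUL      -> 4 1156
STORE 2  -> 4
PUSH 12  -> 4 12
SWAP     -> 12 4
GT       -> 1
LOAD 2   -> 1 1156
SUB      -> -1155
POP      -> (empty)
PUSH 1   -> 1
PUSH 6   -> 1 6
SUB      -> -5
DUP      -> -5 -5
LOAD 2   -> -5 -5 1156
OVER     -> -5 -5 1156 -5
MOD      -> -5 -5 1
SUB      -> -5 -6
SWAP     -> -6 -5
PUSH 10  -> -6 -5 10
MUL      -> -6 -50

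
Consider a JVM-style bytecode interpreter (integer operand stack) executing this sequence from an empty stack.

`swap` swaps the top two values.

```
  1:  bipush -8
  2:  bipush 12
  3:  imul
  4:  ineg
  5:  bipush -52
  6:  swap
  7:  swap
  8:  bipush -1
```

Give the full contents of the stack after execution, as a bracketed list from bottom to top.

[96, -52, -1]

bipush -8  : [-8]
bipush 12  : [-8, 12]
imul       : [-96]
ineg       : [96]
bipush -52 : [96, -52]
swap       : [-52, 96]
swap       : [96, -52]
bipush -1  : [96, -52, -1]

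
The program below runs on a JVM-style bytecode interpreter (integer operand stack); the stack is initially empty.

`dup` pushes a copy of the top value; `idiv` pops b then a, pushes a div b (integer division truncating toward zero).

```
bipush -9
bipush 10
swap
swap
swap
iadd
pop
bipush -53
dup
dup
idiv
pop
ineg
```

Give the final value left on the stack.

bipush -9   -9
bipush 10   -9 10
swap        10 -9
swap        -9 10
swap        10 -9
iadd        1
pop         (empty)
bipush -53  -53
dup         -53 -53
dup         -53 -53 -53
idiv        -53 1
pop         -53
ineg        53

53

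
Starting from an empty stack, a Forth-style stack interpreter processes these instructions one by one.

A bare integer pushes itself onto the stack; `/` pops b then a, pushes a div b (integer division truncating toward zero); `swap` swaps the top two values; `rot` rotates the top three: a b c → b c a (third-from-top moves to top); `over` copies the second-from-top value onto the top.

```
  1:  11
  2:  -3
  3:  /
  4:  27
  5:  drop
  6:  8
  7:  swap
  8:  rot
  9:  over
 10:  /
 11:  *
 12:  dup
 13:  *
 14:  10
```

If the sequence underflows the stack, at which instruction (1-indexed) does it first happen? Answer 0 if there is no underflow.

8

11   : 11
-3   : 11 -3
/    : -3
27   : -3 27
drop : -3
8    : -3 8
swap : 8 -3
rot  — needs 3 operands, stack has 2 → underflow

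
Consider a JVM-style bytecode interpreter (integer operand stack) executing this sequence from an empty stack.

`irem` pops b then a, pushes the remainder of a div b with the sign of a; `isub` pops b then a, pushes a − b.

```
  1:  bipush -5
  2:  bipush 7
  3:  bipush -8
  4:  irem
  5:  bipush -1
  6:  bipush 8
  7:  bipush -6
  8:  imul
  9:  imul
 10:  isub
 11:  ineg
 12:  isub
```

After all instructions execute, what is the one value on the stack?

bipush -5 : [-5]
bipush 7  : [-5, 7]
bipush -8 : [-5, 7, -8]
irem      : [-5, 7]
bipush -1 : [-5, 7, -1]
bipush 8  : [-5, 7, -1, 8]
bipush -6 : [-5, 7, -1, 8, -6]
imul      : [-5, 7, -1, -48]
imul      : [-5, 7, 48]
isub      : [-5, -41]
ineg      : [-5, 41]
isub      : [-46]

-46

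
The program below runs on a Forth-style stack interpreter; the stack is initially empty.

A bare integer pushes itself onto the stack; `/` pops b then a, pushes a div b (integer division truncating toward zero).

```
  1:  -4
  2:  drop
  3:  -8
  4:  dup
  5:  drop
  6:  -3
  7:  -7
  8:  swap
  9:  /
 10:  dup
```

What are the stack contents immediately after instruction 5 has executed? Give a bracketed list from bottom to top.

-4   → [-4]
drop → []
-8   → [-8]
dup  → [-8, -8]
drop → [-8]

[-8]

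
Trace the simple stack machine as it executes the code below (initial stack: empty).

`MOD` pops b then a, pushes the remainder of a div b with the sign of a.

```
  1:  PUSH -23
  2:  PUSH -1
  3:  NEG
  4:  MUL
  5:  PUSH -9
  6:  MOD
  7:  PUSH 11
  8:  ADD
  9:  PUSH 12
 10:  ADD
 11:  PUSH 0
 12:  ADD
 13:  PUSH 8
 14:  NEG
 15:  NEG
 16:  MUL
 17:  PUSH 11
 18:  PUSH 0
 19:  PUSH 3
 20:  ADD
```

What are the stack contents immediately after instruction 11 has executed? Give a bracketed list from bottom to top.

PUSH -23 → -23
PUSH -1  → -23 -1
NEG      → -23 1
MUL      → -23
PUSH -9  → -23 -9
MOD      → -5
PUSH 11  → -5 11
ADD      → 6
PUSH 12  → 6 12
ADD      → 18
PUSH 0   → 18 0

[18, 0]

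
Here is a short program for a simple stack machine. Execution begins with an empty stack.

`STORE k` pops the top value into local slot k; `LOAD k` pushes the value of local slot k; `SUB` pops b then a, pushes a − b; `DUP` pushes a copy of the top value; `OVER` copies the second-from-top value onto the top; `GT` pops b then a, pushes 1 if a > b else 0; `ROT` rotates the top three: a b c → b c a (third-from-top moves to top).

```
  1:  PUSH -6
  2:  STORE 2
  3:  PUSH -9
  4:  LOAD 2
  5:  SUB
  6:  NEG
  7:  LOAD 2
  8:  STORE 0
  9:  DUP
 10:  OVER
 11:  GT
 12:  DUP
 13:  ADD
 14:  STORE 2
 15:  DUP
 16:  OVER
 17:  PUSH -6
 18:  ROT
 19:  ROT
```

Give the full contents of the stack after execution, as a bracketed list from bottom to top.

[3, -6, 3, 3]

PUSH -6 : -6
STORE 2 : (empty)
PUSH -9 : -9
LOAD 2  : -9 -6
SUB     : -3
NEG     : 3
LOAD 2  : 3 -6
STORE 0 : 3
DUP     : 3 3
OVER    : 3 3 3
GT      : 3 0
DUP     : 3 0 0
ADD     : 3 0
STORE 2 : 3
DUP     : 3 3
OVER    : 3 3 3
PUSH -6 : 3 3 3 -6
ROT     : 3 3 -6 3
ROT     : 3 -6 3 3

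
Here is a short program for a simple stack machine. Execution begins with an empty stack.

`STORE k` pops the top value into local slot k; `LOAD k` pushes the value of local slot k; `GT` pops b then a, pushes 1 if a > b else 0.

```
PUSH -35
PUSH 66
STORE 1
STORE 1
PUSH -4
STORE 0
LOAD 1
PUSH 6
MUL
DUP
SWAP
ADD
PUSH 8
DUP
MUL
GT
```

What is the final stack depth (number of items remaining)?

PUSH -35 → [-35]
PUSH 66  → [-35, 66]
STORE 1  → [-35]
STORE 1  → []
PUSH -4  → [-4]
STORE 0  → []
LOAD 1   → [-35]
PUSH 6   → [-35, 6]
MUL      → [-210]
DUP      → [-210, -210]
SWAP     → [-210, -210]
ADD      → [-420]
PUSH 8   → [-420, 8]
DUP      → [-420, 8, 8]
MUL      → [-420, 64]
GT       → [0]

1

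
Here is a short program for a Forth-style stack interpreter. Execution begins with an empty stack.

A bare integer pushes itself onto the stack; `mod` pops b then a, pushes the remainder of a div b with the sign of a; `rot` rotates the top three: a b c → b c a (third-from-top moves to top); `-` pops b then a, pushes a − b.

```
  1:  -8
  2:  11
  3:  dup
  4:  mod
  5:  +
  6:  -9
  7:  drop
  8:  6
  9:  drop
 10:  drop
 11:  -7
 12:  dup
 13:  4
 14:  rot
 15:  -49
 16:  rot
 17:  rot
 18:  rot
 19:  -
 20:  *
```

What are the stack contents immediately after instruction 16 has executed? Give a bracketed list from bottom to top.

[-7, -7, -49, 4]

-8   -> [-8]
11   -> [-8, 11]
dup  -> [-8, 11, 11]
mod  -> [-8, 0]
+    -> [-8]
-9   -> [-8, -9]
drop -> [-8]
6    -> [-8, 6]
drop -> [-8]
drop -> []
-7   -> [-7]
dup  -> [-7, -7]
4    -> [-7, -7, 4]
rot  -> [-7, 4, -7]
-49  -> [-7, 4, -7, -49]
rot  -> [-7, -7, -49, 4]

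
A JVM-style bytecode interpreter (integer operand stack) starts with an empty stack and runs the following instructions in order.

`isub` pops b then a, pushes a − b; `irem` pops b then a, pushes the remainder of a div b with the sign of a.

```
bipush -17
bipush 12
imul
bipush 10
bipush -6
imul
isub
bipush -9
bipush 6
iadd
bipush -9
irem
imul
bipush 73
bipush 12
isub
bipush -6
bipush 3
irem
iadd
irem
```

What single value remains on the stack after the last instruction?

5

bipush -17 : [-17]
bipush 12  : [-17, 12]
imul       : [-204]
bipush 10  : [-204, 10]
bipush -6  : [-204, 10, -6]
imul       : [-204, -60]
isub       : [-144]
bipush -9  : [-144, -9]
bipush 6   : [-144, -9, 6]
iadd       : [-144, -3]
bipush -9  : [-144, -3, -9]
irem       : [-144, -3]
imul       : [432]
bipush 73  : [432, 73]
bipush 12  : [432, 73, 12]
isub       : [432, 61]
bipush -6  : [432, 61, -6]
bipush 3   : [432, 61, -6, 3]
irem       : [432, 61, 0]
iadd       : [432, 61]
irem       : [5]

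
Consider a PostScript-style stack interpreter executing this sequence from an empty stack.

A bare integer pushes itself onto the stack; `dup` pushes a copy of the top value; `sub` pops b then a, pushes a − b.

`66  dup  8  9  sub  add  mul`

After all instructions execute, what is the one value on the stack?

4290

66  -> [66]
dup -> [66, 66]
8   -> [66, 66, 8]
9   -> [66, 66, 8, 9]
sub -> [66, 66, -1]
add -> [66, 65]
mul -> [4290]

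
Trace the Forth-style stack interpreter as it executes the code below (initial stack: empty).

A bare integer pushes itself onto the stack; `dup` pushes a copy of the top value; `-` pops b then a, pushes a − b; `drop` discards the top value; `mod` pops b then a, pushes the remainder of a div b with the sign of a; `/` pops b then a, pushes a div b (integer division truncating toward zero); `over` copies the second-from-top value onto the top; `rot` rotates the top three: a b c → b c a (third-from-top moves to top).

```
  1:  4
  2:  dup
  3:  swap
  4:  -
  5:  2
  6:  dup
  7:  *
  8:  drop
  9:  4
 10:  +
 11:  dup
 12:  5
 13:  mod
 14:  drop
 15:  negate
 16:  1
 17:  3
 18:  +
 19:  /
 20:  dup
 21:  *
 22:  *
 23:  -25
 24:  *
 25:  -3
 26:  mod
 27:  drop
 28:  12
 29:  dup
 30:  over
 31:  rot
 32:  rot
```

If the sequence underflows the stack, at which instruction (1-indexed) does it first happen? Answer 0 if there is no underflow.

4      → 4
dup    → 4 4
swap   → 4 4
-      → 0
2      → 0 2
dup    → 0 2 2
*      → 0 4
drop   → 0
4      → 0 4
+      → 4
dup    → 4 4
5      → 4 4 5
mod    → 4 4
drop   → 4
negate → -4
1      → -4 1
3      → -4 1 3
+      → -4 4
/      → -1
dup    → -1 -1
*      → 1
*  — needs 2 operands, stack has 1 → underflow

22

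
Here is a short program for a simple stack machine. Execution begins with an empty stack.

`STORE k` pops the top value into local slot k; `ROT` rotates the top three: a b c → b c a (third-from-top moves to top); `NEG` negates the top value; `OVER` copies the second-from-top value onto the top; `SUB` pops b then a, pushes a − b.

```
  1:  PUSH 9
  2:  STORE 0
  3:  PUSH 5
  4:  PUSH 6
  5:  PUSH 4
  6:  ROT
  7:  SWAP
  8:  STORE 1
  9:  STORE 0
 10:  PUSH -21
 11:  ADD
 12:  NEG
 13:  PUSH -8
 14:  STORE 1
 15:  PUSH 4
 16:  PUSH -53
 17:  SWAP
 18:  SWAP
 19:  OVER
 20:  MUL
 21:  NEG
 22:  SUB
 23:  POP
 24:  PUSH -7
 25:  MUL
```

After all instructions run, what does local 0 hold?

5

PUSH 9   -> [9]
STORE 0  -> []
PUSH 5   -> [5]
PUSH 6   -> [5, 6]
PUSH 4   -> [5, 6, 4]
ROT      -> [6, 4, 5]
SWAP     -> [6, 5, 4]
STORE 1  -> [6, 5]
STORE 0  -> [6]
PUSH -21 -> [6, -21]
ADD      -> [-15]
NEG      -> [15]
PUSH -8  -> [15, -8]
STORE 1  -> [15]
PUSH 4   -> [15, 4]
PUSH -53 -> [15, 4, -53]
SWAP     -> [15, -53, 4]
SWAP     -> [15, 4, -53]
OVER     -> [15, 4, -53, 4]
MUL      -> [15, 4, -212]
NEG      -> [15, 4, 212]
SUB      -> [15, -208]
POP      -> [15]
PUSH -7  -> [15, -7]
MUL      -> [-105]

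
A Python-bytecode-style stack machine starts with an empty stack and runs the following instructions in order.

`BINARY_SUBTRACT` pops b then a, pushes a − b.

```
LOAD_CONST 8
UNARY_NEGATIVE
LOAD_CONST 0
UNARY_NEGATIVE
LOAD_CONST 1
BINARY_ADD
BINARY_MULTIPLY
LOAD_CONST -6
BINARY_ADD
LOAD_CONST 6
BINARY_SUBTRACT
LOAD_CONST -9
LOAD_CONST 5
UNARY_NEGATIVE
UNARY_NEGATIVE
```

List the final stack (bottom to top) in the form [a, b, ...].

[-20, -9, 5]

LOAD_CONST 8    -> [8]
UNARY_NEGATIVE  -> [-8]
LOAD_CONST 0    -> [-8, 0]
UNARY_NEGATIVE  -> [-8, 0]
LOAD_CONST 1    -> [-8, 0, 1]
BINARY_ADD      -> [-8, 1]
BINARY_MULTIPLY -> [-8]
LOAD_CONST -6   -> [-8, -6]
BINARY_ADD      -> [-14]
LOAD_CONST 6    -> [-14, 6]
BINARY_SUBTRACT -> [-20]
LOAD_CONST -9   -> [-20, -9]
LOAD_CONST 5    -> [-20, -9, 5]
UNARY_NEGATIVE  -> [-20, -9, -5]
UNARY_NEGATIVE  -> [-20, -9, 5]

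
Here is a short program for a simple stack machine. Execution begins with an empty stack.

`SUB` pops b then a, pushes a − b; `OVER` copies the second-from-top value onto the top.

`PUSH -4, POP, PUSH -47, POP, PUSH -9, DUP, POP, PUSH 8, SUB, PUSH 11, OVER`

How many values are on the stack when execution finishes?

PUSH -4  : -4
POP      : (empty)
PUSH -47 : -47
POP      : (empty)
PUSH -9  : -9
DUP      : -9 -9
POP      : -9
PUSH 8   : -9 8
SUB      : -17
PUSH 11  : -17 11
OVER     : -17 11 -17

3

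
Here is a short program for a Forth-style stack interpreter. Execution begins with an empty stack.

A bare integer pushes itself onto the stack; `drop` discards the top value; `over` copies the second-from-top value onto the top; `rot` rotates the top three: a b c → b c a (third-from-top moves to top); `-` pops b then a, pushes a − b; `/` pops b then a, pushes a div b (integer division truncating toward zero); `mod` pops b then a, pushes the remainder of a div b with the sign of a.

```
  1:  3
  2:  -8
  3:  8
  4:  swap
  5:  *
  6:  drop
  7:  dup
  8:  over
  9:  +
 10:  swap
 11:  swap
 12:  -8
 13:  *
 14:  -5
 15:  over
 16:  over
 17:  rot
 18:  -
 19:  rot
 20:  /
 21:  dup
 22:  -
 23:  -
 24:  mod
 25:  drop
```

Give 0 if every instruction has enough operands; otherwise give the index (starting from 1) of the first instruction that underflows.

3    -> [3]
-8   -> [3, -8]
8    -> [3, -8, 8]
swap -> [3, 8, -8]
*    -> [3, -64]
drop -> [3]
dup  -> [3, 3]
over -> [3, 3, 3]
+    -> [3, 6]
swap -> [6, 3]
swap -> [3, 6]
-8   -> [3, 6, -8]
*    -> [3, -48]
-5   -> [3, -48, -5]
over -> [3, -48, -5, -48]
over -> [3, -48, -5, -48, -5]
rot  -> [3, -48, -48, -5, -5]
-    -> [3, -48, -48, 0]
rot  -> [3, -48, 0, -48]
/    -> [3, -48, 0]
dup  -> [3, -48, 0, 0]
-    -> [3, -48, 0]
-    -> [3, -48]
mod  -> [3]
drop -> []

0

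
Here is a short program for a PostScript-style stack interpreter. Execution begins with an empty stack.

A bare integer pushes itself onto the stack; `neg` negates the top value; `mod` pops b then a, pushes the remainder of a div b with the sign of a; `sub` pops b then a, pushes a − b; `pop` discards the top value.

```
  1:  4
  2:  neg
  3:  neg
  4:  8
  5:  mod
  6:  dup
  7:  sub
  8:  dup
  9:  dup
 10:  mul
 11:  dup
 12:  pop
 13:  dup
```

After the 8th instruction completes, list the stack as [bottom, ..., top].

4   : [4]
neg : [-4]
neg : [4]
8   : [4, 8]
mod : [4]
dup : [4, 4]
sub : [0]
dup : [0, 0]

[0, 0]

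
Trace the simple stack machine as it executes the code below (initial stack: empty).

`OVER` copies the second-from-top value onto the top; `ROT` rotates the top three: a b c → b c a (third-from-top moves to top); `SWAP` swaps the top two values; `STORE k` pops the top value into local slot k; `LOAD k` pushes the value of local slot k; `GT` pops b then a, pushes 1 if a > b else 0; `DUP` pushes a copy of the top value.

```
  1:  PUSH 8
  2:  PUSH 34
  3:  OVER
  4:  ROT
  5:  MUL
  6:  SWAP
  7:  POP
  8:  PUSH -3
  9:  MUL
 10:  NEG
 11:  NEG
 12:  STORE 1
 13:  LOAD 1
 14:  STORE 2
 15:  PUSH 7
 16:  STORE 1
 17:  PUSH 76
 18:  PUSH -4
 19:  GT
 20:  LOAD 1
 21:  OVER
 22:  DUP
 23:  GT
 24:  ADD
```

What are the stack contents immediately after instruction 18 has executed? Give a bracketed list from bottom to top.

[76, -4]

PUSH 8  -> [8]
PUSH 34 -> [8, 34]
OVER    -> [8, 34, 8]
ROT     -> [34, 8, 8]
MUL     -> [34, 64]
SWAP    -> [64, 34]
POP     -> [64]
PUSH -3 -> [64, -3]
MUL     -> [-192]
NEG     -> [192]
NEG     -> [-192]
STORE 1 -> []
LOAD 1  -> [-192]
STORE 2 -> []
PUSH 7  -> [7]
STORE 1 -> []
PUSH 76 -> [76]
PUSH -4 -> [76, -4]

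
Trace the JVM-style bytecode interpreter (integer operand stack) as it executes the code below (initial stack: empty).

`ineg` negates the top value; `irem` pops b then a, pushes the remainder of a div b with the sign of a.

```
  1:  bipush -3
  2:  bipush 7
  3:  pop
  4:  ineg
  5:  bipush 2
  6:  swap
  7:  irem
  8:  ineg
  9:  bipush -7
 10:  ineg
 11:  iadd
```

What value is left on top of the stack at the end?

bipush -3 -> [-3]
bipush 7  -> [-3, 7]
pop       -> [-3]
ineg      -> [3]
bipush 2  -> [3, 2]
swap      -> [2, 3]
irem      -> [2]
ineg      -> [-2]
bipush -7 -> [-2, -7]
ineg      -> [-2, 7]
iadd      -> [5]

5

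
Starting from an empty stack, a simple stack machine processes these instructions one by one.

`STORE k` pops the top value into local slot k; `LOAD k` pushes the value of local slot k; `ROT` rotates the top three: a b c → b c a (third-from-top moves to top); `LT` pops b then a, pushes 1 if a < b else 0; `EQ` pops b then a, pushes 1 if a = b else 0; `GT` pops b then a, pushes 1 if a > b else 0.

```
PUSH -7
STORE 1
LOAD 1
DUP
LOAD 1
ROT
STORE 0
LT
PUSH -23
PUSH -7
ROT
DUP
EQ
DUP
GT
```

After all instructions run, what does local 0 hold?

-7

PUSH -7  → [-7]
STORE 1  → []
LOAD 1   → [-7]
DUP      → [-7, -7]
LOAD 1   → [-7, -7, -7]
ROT      → [-7, -7, -7]
STORE 0  → [-7, -7]
LT       → [0]
PUSH -23 → [0, -23]
PUSH -7  → [0, -23, -7]
ROT      → [-23, -7, 0]
DUP      → [-23, -7, 0, 0]
EQ       → [-23, -7, 1]
DUP      → [-23, -7, 1, 1]
GT       → [-23, -7, 0]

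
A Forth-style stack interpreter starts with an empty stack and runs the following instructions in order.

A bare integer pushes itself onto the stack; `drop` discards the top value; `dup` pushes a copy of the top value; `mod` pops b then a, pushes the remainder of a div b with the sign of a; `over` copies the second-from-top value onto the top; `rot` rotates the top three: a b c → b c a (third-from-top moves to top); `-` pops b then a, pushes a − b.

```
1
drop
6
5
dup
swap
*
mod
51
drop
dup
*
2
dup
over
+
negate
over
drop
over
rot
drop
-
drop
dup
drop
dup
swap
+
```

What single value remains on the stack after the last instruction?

72

1       [1]
drop    []
6       [6]
5       [6, 5]
dup     [6, 5, 5]
swap    [6, 5, 5]
*       [6, 25]
mod     [6]
51      [6, 51]
drop    [6]
dup     [6, 6]
*       [36]
2       [36, 2]
dup     [36, 2, 2]
over    [36, 2, 2, 2]
+       [36, 2, 4]
negate  [36, 2, -4]
over    [36, 2, -4, 2]
drop    [36, 2, -4]
over    [36, 2, -4, 2]
rot     [36, -4, 2, 2]
drop    [36, -4, 2]
-       [36, -6]
drop    [36]
dup     [36, 36]
drop    [36]
dup     [36, 36]
swap    [36, 36]
+       [72]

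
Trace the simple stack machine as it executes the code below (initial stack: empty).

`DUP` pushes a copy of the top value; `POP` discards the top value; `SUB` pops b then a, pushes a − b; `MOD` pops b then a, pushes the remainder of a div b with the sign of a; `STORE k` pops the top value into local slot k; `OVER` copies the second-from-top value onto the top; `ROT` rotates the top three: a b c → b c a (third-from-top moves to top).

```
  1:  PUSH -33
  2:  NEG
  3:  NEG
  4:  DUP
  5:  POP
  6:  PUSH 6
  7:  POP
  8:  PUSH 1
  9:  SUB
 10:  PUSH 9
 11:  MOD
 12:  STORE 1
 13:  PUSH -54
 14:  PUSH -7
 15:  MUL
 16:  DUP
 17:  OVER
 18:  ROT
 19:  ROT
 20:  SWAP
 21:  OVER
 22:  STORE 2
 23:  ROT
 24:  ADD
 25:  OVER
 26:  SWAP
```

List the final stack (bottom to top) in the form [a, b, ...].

PUSH -33 → -33
NEG      → 33
NEG      → -33
DUP      → -33 -33
POP      → -33
PUSH 6   → -33 6
POP      → -33
PUSH 1   → -33 1
SUB      → -34
PUSH 9   → -34 9
MOD      → -7
STORE 1  → (empty)
PUSH -54 → -54
PUSH -7  → -54 -7
MUL      → 378
DUP      → 378 378
OVER     → 378 378 378
ROT      → 378 378 378
ROT      → 378 378 378
SWAP     → 378 378 378
OVER     → 378 378 378 378
STORE 2  → 378 378 378
ROT      → 378 378 378
ADD      → 378 756
OVER     → 378 756 378
SWAP     → 378 378 756

[378, 378, 756]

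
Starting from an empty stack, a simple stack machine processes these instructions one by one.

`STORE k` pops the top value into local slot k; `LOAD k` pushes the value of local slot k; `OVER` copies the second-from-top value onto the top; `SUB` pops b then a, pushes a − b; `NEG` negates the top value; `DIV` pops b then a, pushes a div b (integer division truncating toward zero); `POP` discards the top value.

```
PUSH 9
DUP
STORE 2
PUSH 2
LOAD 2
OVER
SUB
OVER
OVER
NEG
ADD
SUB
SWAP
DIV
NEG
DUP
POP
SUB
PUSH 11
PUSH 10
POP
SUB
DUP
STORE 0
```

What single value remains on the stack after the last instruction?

PUSH 9  : [9]
DUP     : [9, 9]
STORE 2 : [9]
PUSH 2  : [9, 2]
LOAD 2  : [9, 2, 9]
OVER    : [9, 2, 9, 2]
SUB     : [9, 2, 7]
OVER    : [9, 2, 7, 2]
OVER    : [9, 2, 7, 2, 7]
NEG     : [9, 2, 7, 2, -7]
ADD     : [9, 2, 7, -5]
SUB     : [9, 2, 12]
SWAP    : [9, 12, 2]
DIV     : [9, 6]
NEG     : [9, -6]
DUP     : [9, -6, -6]
POP     : [9, -6]
SUB     : [15]
PUSH 11 : [15, 11]
PUSH 10 : [15, 11, 10]
POP     : [15, 11]
SUB     : [4]
DUP     : [4, 4]
STORE 0 : [4]

4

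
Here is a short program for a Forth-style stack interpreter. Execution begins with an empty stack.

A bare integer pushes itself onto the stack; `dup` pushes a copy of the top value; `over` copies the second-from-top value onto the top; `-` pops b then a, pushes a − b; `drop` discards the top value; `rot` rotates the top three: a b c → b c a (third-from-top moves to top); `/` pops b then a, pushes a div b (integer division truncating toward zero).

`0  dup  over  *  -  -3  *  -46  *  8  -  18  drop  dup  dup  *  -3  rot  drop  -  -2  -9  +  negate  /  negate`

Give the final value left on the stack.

-6

0      : 0
dup    : 0 0
over   : 0 0 0
*      : 0 0
-      : 0
-3     : 0 -3
*      : 0
-46    : 0 -46
*      : 0
8      : 0 8
-      : -8
18     : -8 18
drop   : -8
dup    : -8 -8
dup    : -8 -8 -8
*      : -8 64
-3     : -8 64 -3
rot    : 64 -3 -8
drop   : 64 -3
-      : 67
-2     : 67 -2
-9     : 67 -2 -9
+      : 67 -11
negate : 67 11
/      : 6
negate : -6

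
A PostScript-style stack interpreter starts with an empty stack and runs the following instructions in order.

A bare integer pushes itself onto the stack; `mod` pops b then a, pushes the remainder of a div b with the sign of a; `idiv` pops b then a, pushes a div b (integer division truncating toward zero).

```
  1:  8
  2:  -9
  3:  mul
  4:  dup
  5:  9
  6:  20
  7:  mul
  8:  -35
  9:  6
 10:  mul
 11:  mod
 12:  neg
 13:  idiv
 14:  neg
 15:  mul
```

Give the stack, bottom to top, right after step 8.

[-72, -72, 180, -35]

8   -> [8]
-9  -> [8, -9]
mul -> [-72]
dup -> [-72, -72]
9   -> [-72, -72, 9]
20  -> [-72, -72, 9, 20]
mul -> [-72, -72, 180]
-35 -> [-72, -72, 180, -35]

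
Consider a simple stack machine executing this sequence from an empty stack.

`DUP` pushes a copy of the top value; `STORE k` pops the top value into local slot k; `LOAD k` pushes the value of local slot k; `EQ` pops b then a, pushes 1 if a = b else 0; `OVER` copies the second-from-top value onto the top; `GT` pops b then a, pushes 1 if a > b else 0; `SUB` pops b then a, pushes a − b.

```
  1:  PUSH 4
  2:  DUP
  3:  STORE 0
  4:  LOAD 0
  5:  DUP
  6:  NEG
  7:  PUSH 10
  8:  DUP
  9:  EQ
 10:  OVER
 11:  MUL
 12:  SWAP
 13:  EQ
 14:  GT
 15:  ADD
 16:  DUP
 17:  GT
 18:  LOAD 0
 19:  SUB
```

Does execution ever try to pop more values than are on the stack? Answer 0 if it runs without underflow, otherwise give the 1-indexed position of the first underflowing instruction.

0

PUSH 4  → [4]
DUP     → [4, 4]
STORE 0 → [4]
LOAD 0  → [4, 4]
DUP     → [4, 4, 4]
NEG     → [4, 4, -4]
PUSH 10 → [4, 4, -4, 10]
DUP     → [4, 4, -4, 10, 10]
EQ      → [4, 4, -4, 1]
OVER    → [4, 4, -4, 1, -4]
MUL     → [4, 4, -4, -4]
SWAP    → [4, 4, -4, -4]
EQ      → [4, 4, 1]
GT      → [4, 1]
ADD     → [5]
DUP     → [5, 5]
GT      → [0]
LOAD 0  → [0, 4]
SUB     → [-4]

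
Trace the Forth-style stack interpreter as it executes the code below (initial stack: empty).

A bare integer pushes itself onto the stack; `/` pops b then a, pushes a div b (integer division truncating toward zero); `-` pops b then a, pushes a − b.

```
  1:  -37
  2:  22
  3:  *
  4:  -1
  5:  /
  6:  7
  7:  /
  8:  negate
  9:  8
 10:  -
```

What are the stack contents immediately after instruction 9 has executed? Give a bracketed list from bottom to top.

[-116, 8]

-37    : [-37]
22     : [-37, 22]
*      : [-814]
-1     : [-814, -1]
/      : [814]
7      : [814, 7]
/      : [116]
negate : [-116]
8      : [-116, 8]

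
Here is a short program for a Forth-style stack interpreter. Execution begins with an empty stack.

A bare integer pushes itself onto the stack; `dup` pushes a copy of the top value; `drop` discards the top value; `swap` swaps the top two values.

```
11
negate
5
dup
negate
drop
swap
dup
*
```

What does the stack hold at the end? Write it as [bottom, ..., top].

11     : 11
negate : -11
5      : -11 5
dup    : -11 5 5
negate : -11 5 -5
drop   : -11 5
swap   : 5 -11
dup    : 5 -11 -11
*      : 5 121

[5, 121]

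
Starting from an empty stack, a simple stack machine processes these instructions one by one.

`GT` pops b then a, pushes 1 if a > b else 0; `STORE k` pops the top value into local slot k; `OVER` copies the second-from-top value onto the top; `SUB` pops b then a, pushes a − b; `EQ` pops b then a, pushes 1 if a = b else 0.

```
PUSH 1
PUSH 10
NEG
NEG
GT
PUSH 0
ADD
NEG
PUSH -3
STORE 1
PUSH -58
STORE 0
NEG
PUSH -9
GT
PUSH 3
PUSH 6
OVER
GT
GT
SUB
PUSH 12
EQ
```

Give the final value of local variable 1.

-3

PUSH 1   : 1
PUSH 10  : 1 10
NEG      : 1 -10
NEG      : 1 10
GT       : 0
PUSH 0   : 0 0
ADD      : 0
NEG      : 0
PUSH -3  : 0 -3
STORE 1  : 0
PUSH -58 : 0 -58
STORE 0  : 0
NEG      : 0
PUSH -9  : 0 -9
GT       : 1
PUSH 3   : 1 3
PUSH 6   : 1 3 6
OVER     : 1 3 6 3
GT       : 1 3 1
GT       : 1 1
SUB      : 0
PUSH 12  : 0 12
EQ       : 0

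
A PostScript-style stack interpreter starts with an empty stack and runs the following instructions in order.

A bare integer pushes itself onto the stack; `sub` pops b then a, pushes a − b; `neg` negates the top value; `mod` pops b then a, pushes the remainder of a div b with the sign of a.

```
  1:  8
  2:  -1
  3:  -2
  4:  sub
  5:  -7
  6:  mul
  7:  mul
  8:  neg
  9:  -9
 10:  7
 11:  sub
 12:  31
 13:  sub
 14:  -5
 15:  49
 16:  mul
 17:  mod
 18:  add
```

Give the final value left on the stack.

9

8   → [8]
-1  → [8, -1]
-2  → [8, -1, -2]
sub → [8, 1]
-7  → [8, 1, -7]
mul → [8, -7]
mul → [-56]
neg → [56]
-9  → [56, -9]
7   → [56, -9, 7]
sub → [56, -16]
31  → [56, -16, 31]
sub → [56, -47]
-5  → [56, -47, -5]
49  → [56, -47, -5, 49]
mul → [56, -47, -245]
mod → [56, -47]
add → [9]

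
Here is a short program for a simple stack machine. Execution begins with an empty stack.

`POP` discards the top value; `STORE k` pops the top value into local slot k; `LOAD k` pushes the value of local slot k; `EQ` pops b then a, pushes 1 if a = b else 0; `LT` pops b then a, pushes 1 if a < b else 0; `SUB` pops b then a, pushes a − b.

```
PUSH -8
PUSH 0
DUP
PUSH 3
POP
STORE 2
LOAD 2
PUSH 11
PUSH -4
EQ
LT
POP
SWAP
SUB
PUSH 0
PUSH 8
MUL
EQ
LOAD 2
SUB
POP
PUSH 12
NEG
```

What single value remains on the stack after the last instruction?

PUSH -8 → -8
PUSH 0  → -8 0
DUP     → -8 0 0
PUSH 3  → -8 0 0 3
POP     → -8 0 0
STORE 2 → -8 0
LOAD 2  → -8 0 0
PUSH 11 → -8 0 0 11
PUSH -4 → -8 0 0 11 -4
EQ      → -8 0 0 0
LT      → -8 0 0
POP     → -8 0
SWAP    → 0 -8
SUB     → 8
PUSH 0  → 8 0
PUSH 8  → 8 0 8
MUL     → 8 0
EQ      → 0
LOAD 2  → 0 0
SUB     → 0
POP     → (empty)
PUSH 12 → 12
NEG     → -12

-12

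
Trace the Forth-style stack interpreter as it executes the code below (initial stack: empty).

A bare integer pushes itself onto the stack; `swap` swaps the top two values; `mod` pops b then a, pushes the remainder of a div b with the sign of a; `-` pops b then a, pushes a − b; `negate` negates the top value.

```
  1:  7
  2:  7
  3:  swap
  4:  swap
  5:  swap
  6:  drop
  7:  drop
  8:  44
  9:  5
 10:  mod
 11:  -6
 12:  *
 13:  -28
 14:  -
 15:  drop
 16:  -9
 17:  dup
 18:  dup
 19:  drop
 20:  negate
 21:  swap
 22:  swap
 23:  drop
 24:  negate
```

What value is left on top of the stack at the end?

7      : [7]
7      : [7, 7]
swap   : [7, 7]
swap   : [7, 7]
swap   : [7, 7]
drop   : [7]
drop   : []
44     : [44]
5      : [44, 5]
mod    : [4]
-6     : [4, -6]
*      : [-24]
-28    : [-24, -28]
-      : [4]
drop   : []
-9     : [-9]
dup    : [-9, -9]
dup    : [-9, -9, -9]
drop   : [-9, -9]
negate : [-9, 9]
swap   : [9, -9]
swap   : [-9, 9]
drop   : [-9]
negate : [9]

9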